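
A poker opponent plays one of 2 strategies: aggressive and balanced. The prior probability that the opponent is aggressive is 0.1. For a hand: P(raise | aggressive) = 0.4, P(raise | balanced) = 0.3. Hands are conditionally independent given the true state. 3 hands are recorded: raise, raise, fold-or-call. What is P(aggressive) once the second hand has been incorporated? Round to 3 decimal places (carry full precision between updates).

After 'raise': P(aggressive) = 0.4·0.1000 / (0.4·0.1000 + 0.3·0.9000) ≈ 0.1290
After 'raise': P(aggressive) = 0.4·0.1290 / (0.4·0.1290 + 0.3·0.8710) ≈ 0.1649

0.165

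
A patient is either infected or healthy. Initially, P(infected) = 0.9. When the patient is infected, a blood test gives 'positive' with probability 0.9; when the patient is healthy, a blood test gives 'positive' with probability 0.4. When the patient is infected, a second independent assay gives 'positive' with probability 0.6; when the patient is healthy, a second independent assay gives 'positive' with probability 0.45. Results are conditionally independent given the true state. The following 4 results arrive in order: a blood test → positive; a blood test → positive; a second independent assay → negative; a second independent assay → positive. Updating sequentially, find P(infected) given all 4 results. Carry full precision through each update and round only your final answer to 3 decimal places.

Apply Bayes' rule sequentially, carrying P(infected) forward.
After a blood test='positive': P(infected) = 0.9·0.9000 / (0.9·0.9000 + 0.4·0.1000) ≈ 0.9529
After a blood test='positive': P(infected) = 0.9·0.9529 / (0.9·0.9529 + 0.4·0.0471) ≈ 0.9785
After a second independent assay='negative': P(infected) = 0.4·0.9785 / (0.4·0.9785 + 0.55·0.0215) ≈ 0.9707
After a second independent assay='positive': P(infected) = 0.6·0.9707 / (0.6·0.9707 + 0.45·0.0293) ≈ 0.9779

0.978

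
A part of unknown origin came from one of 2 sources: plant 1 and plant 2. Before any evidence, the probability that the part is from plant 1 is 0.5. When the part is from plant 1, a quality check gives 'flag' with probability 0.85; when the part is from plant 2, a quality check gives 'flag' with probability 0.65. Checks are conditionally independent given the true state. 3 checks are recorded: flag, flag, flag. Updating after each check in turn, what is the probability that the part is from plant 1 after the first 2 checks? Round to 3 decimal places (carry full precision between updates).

After 'flag': P(plant 1) = 0.85·0.5000 / (0.85·0.5000 + 0.65·0.5000) ≈ 0.5667
After 'flag': P(plant 1) = 0.85·0.5667 / (0.85·0.5667 + 0.65·0.4333) ≈ 0.6310

0.631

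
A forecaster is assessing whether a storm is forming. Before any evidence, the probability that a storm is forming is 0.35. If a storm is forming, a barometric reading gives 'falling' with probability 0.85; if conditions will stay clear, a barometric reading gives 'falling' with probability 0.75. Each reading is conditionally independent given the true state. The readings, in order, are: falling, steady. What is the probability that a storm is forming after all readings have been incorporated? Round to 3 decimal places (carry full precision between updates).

0.268

Each posterior becomes the prior for the next update.
After 'falling': P(storm) = 0.85·0.3500 / (0.85·0.3500 + 0.75·0.6500) ≈ 0.3790
After 'steady': P(storm) = 0.15·0.3790 / (0.15·0.3790 + 0.25·0.6210) ≈ 0.2680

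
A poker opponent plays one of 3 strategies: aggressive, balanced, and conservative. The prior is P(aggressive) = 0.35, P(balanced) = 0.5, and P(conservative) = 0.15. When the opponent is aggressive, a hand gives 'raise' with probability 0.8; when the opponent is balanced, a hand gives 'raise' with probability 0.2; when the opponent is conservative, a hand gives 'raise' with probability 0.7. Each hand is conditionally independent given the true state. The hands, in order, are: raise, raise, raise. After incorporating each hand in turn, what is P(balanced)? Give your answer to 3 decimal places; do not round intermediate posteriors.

0.017

After 'raise': normaliser = 0.8·0.3500 + 0.2·0.5000 + 0.7·0.1500; P(aggressive) ≈ 0.5773, P(balanced) ≈ 0.2062, P(conservative) ≈ 0.2165
After 'raise': normaliser = 0.8·0.5773 + 0.2·0.2062 + 0.7·0.2165; P(aggressive) ≈ 0.7055, P(balanced) ≈ 0.0630, P(conservative) ≈ 0.2315
After 'raise': normaliser = 0.8·0.7055 + 0.2·0.0630 + 0.7·0.2315; P(aggressive) ≈ 0.7637, P(balanced) ≈ 0.0170, P(conservative) ≈ 0.2193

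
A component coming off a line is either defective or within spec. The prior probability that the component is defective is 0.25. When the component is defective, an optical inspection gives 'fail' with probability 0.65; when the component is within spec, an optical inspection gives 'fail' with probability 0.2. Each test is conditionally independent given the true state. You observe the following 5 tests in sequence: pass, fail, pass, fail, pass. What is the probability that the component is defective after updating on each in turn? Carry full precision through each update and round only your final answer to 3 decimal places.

0.228

Apply Bayes' rule sequentially, carrying P(defective) forward.
After 'pass': P(defective) = 0.35·0.2500 / (0.35·0.2500 + 0.8·0.7500) ≈ 0.1273
After 'fail': P(defective) = 0.65·0.1273 / (0.65·0.1273 + 0.2·0.8727) ≈ 0.3216
After 'pass': P(defective) = 0.35·0.3216 / (0.35·0.3216 + 0.8·0.6784) ≈ 0.1717
After 'fail': P(defective) = 0.65·0.1717 / (0.65·0.1717 + 0.2·0.8283) ≈ 0.4026
After 'pass': P(defective) = 0.35·0.4026 / (0.35·0.4026 + 0.8·0.5974) ≈ 0.2277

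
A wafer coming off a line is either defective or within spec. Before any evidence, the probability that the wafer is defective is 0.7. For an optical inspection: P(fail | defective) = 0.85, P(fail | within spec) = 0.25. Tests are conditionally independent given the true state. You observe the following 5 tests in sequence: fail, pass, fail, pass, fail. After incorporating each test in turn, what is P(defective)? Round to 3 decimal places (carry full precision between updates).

0.786

Each posterior becomes the prior for the next update.
After 'fail': P(defective) = 0.85·0.7000 / (0.85·0.7000 + 0.25·0.3000) ≈ 0.8881
After 'pass': P(defective) = 0.15·0.8881 / (0.15·0.8881 + 0.75·0.1119) ≈ 0.6134
After 'fail': P(defective) = 0.85·0.6134 / (0.85·0.6134 + 0.25·0.3866) ≈ 0.8436
After 'pass': P(defective) = 0.15·0.8436 / (0.15·0.8436 + 0.75·0.1564) ≈ 0.5190
After 'fail': P(defective) = 0.85·0.5190 / (0.85·0.5190 + 0.25·0.4810) ≈ 0.7858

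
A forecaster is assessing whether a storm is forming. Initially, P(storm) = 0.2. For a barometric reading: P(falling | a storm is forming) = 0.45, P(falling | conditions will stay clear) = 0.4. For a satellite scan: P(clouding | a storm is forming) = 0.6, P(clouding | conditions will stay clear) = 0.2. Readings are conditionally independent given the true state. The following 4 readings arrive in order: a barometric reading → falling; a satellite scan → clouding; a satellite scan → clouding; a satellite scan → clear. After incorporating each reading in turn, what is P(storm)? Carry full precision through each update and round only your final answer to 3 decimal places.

Apply Bayes' rule sequentially, carrying P(storm) forward.
After a barometric reading='falling': P(storm) = 0.45·0.2000 / (0.45·0.2000 + 0.4·0.8000) ≈ 0.2195
After a satellite scan='clouding': P(storm) = 0.6·0.2195 / (0.6·0.2195 + 0.2·0.7805) ≈ 0.4576
After a satellite scan='clouding': P(storm) = 0.6·0.4576 / (0.6·0.4576 + 0.2·0.5424) ≈ 0.7168
After a satellite scan='clear': P(storm) = 0.4·0.7168 / (0.4·0.7168 + 0.8·0.2832) ≈ 0.5586

0.559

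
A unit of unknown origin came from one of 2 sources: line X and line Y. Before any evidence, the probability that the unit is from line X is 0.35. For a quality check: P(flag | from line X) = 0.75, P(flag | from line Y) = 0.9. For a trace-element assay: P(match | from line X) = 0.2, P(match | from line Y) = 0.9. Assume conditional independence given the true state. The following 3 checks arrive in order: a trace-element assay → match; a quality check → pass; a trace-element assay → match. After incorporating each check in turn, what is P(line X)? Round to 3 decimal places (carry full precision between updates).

After a trace-element assay='match': P(line X) = 0.2·0.3500 / (0.2·0.3500 + 0.9·0.6500) ≈ 0.1069
After a quality check='pass': P(line X) = 0.25·0.1069 / (0.25·0.1069 + 0.1·0.8931) ≈ 0.2303
After a trace-element assay='match': P(line X) = 0.2·0.2303 / (0.2·0.2303 + 0.9·0.7697) ≈ 0.0623

0.062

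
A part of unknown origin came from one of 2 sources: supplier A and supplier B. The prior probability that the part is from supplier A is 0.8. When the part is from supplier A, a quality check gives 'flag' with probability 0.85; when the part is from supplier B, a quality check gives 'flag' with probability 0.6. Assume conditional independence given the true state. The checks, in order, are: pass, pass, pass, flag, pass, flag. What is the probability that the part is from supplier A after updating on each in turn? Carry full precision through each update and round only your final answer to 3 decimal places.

Each posterior becomes the prior for the next update.
After 'pass': P(supplier A) = 0.15·0.8000 / (0.15·0.8000 + 0.4·0.2000) ≈ 0.6000
After 'pass': P(supplier A) = 0.15·0.6000 / (0.15·0.6000 + 0.4·0.4000) ≈ 0.3600
After 'pass': P(supplier A) = 0.15·0.3600 / (0.15·0.3600 + 0.4·0.6400) ≈ 0.1742
After 'flag': P(supplier A) = 0.85·0.1742 / (0.85·0.1742 + 0.6·0.8258) ≈ 0.2301
After 'pass': P(supplier A) = 0.15·0.2301 / (0.15·0.2301 + 0.4·0.7699) ≈ 0.1008
After 'flag': P(supplier A) = 0.85·0.1008 / (0.85·0.1008 + 0.6·0.8992) ≈ 0.1370

0.137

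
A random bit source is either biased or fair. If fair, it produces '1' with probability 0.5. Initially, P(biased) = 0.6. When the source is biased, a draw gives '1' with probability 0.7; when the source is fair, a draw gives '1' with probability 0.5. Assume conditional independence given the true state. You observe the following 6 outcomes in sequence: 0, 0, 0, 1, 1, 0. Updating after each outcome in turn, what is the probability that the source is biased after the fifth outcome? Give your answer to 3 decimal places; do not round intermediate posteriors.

Each posterior becomes the prior for the next update.
After '0': P(biased) = 0.3·0.6000 / (0.3·0.6000 + 0.5·0.4000) ≈ 0.4737
After '0': P(biased) = 0.3·0.4737 / (0.3·0.4737 + 0.5·0.5263) ≈ 0.3506
After '0': P(biased) = 0.3·0.3506 / (0.3·0.3506 + 0.5·0.6494) ≈ 0.2447
After '1': P(biased) = 0.7·0.2447 / (0.7·0.2447 + 0.5·0.7553) ≈ 0.3121
After '1': P(biased) = 0.7·0.3121 / (0.7·0.3121 + 0.5·0.6879) ≈ 0.3884

0.388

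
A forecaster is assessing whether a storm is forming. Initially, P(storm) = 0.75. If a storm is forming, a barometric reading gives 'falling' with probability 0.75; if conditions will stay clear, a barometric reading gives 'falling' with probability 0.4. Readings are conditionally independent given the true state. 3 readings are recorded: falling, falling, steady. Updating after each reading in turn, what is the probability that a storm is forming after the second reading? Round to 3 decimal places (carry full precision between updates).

Apply Bayes' rule sequentially, carrying P(storm) forward.
After 'falling': P(storm) = 0.75·0.7500 / (0.75·0.7500 + 0.4·0.2500) ≈ 0.8491
After 'falling': P(storm) = 0.75·0.8491 / (0.75·0.8491 + 0.4·0.1509) ≈ 0.9134

0.913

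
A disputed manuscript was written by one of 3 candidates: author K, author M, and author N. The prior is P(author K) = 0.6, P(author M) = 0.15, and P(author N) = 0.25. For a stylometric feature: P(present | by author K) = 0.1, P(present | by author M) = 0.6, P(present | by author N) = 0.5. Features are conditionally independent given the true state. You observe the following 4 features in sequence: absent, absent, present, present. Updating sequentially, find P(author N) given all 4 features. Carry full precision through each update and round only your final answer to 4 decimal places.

0.5365

After 'absent': normaliser = 0.9·0.6000 + 0.4·0.1500 + 0.5·0.2500; P(author K) ≈ 0.7448, P(author M) ≈ 0.0828, P(author N) ≈ 0.1724
After 'absent': normaliser = 0.9·0.7448 + 0.4·0.0828 + 0.5·0.1724; P(author K) ≈ 0.8489, P(author M) ≈ 0.0419, P(author N) ≈ 0.1092
After 'present': normaliser = 0.1·0.8489 + 0.6·0.0419 + 0.5·0.1092; P(author K) ≈ 0.5156, P(author M) ≈ 0.1528, P(author N) ≈ 0.3316
After 'present': normaliser = 0.1·0.5156 + 0.6·0.1528 + 0.5·0.3316; P(author K) ≈ 0.1669, P(author M) ≈ 0.2967, P(author N) ≈ 0.5365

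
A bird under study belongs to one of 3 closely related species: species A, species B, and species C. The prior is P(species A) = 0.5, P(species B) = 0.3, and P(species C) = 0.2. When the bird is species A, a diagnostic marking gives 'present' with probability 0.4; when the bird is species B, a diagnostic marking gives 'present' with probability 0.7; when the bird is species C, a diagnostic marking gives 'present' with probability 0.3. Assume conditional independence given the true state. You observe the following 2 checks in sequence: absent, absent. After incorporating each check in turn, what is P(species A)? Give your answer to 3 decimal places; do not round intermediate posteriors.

Each posterior becomes the prior for the next update.
After 'absent': normaliser = 0.6·0.5000 + 0.3·0.3000 + 0.7·0.2000; P(species A) ≈ 0.5660, P(species B) ≈ 0.1698, P(species C) ≈ 0.2642
After 'absent': normaliser = 0.6·0.5660 + 0.3·0.1698 + 0.7·0.2642; P(species A) ≈ 0.5902, P(species B) ≈ 0.0885, P(species C) ≈ 0.3213

0.590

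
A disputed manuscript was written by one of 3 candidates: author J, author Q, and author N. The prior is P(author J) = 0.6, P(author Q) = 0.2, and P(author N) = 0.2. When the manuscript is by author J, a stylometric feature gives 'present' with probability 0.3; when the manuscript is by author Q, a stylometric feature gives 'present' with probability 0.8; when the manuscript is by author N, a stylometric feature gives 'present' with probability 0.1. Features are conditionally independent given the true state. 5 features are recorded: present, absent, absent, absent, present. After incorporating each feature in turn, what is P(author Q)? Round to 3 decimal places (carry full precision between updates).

After 'present': normaliser = 0.3·0.6000 + 0.8·0.2000 + 0.1·0.2000; P(author J) ≈ 0.5000, P(author Q) ≈ 0.4444, P(author N) ≈ 0.0556
After 'absent': normaliser = 0.7·0.5000 + 0.2·0.4444 + 0.9·0.0556; P(author J) ≈ 0.7159, P(author Q) ≈ 0.1818, P(author N) ≈ 0.1023
After 'absent': normaliser = 0.7·0.7159 + 0.2·0.1818 + 0.9·0.1023; P(author J) ≈ 0.7960, P(author Q) ≈ 0.0578, P(author N) ≈ 0.1462
After 'absent': normaliser = 0.7·0.7960 + 0.2·0.0578 + 0.9·0.1462; P(author J) ≈ 0.7956, P(author Q) ≈ 0.0165, P(author N) ≈ 0.1879
After 'present': normaliser = 0.3·0.7956 + 0.8·0.0165 + 0.1·0.1879; P(author J) ≈ 0.8818, P(author Q) ≈ 0.0488, P(author N) ≈ 0.0694

0.049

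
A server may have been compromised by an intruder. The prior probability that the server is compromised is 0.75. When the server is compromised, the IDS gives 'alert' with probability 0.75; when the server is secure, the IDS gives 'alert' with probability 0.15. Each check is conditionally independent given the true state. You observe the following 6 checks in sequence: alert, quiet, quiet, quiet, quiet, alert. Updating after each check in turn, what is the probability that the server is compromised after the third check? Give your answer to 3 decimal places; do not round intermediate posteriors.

After 'alert': P(compromised) = 0.75·0.7500 / (0.75·0.7500 + 0.15·0.2500) ≈ 0.9375
After 'quiet': P(compromised) = 0.25·0.9375 / (0.25·0.9375 + 0.85·0.0625) ≈ 0.8152
After 'quiet': P(compromised) = 0.25·0.8152 / (0.25·0.8152 + 0.85·0.1848) ≈ 0.5648

0.565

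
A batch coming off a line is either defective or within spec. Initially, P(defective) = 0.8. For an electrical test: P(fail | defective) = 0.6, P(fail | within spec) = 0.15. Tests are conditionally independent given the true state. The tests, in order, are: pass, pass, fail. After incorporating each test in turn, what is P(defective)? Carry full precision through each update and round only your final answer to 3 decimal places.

0.780

Each posterior becomes the prior for the next update.
After 'pass': P(defective) = 0.4·0.8000 / (0.4·0.8000 + 0.85·0.2000) ≈ 0.6531
After 'pass': P(defective) = 0.4·0.6531 / (0.4·0.6531 + 0.85·0.3469) ≈ 0.4697
After 'fail': P(defective) = 0.6·0.4697 / (0.6·0.4697 + 0.15·0.5303) ≈ 0.7799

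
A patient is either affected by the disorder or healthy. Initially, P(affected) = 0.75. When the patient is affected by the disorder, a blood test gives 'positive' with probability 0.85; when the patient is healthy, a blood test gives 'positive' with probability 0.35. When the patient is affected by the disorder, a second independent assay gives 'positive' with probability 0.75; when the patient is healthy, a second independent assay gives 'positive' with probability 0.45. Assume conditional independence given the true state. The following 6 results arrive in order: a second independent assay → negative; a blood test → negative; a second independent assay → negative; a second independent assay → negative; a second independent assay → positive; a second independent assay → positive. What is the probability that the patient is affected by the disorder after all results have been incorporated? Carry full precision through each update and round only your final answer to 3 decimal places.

0.153

After a second independent assay='negative': P(affected) = 0.25·0.7500 / (0.25·0.7500 + 0.55·0.2500) ≈ 0.5769
After a blood test='negative': P(affected) = 0.15·0.5769 / (0.15·0.5769 + 0.65·0.4231) ≈ 0.2394
After a second independent assay='negative': P(affected) = 0.25·0.2394 / (0.25·0.2394 + 0.55·0.7606) ≈ 0.1251
After a second independent assay='negative': P(affected) = 0.25·0.1251 / (0.25·0.1251 + 0.55·0.8749) ≈ 0.0610
After a second independent assay='positive': P(affected) = 0.75·0.0610 / (0.75·0.0610 + 0.45·0.9390) ≈ 0.0978
After a second independent assay='positive': P(affected) = 0.75·0.0978 / (0.75·0.0978 + 0.45·0.9022) ≈ 0.1530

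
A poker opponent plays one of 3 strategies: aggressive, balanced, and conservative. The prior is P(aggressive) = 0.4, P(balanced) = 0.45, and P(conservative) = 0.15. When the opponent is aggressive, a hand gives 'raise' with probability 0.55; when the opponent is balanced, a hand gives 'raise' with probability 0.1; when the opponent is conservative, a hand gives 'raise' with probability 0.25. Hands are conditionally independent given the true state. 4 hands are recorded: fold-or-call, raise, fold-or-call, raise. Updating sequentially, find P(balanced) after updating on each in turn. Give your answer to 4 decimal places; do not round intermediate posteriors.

0.1091

After 'fold-or-call': normaliser = 0.45·0.4000 + 0.9·0.4500 + 0.75·0.1500; P(aggressive) ≈ 0.2581, P(balanced) ≈ 0.5806, P(conservative) ≈ 0.1613
After 'raise': normaliser = 0.55·0.2581 + 0.1·0.5806 + 0.25·0.1613; P(aggressive) ≈ 0.5906, P(balanced) ≈ 0.2416, P(conservative) ≈ 0.1678
After 'fold-or-call': normaliser = 0.45·0.5906 + 0.9·0.2416 + 0.75·0.1678; P(aggressive) ≈ 0.4364, P(balanced) ≈ 0.3570, P(conservative) ≈ 0.2066
After 'raise': normaliser = 0.55·0.4364 + 0.1·0.3570 + 0.25·0.2066; P(aggressive) ≈ 0.7331, P(balanced) ≈ 0.1091, P(conservative) ≈ 0.1578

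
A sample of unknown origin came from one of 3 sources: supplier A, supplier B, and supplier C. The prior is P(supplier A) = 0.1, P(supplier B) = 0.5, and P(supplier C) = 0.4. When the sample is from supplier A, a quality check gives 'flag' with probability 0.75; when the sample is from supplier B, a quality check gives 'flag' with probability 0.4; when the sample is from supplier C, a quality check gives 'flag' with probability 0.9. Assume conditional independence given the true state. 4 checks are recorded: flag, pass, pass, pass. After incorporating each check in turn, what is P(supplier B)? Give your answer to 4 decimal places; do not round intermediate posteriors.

0.9658

Each posterior becomes the prior for the next update.
After 'flag': normaliser = 0.75·0.1000 + 0.4·0.5000 + 0.9·0.4000; P(supplier A) ≈ 0.1181, P(supplier B) ≈ 0.3150, P(supplier C) ≈ 0.5669
After 'pass': normaliser = 0.25·0.1181 + 0.6·0.3150 + 0.1·0.5669; P(supplier A) ≈ 0.1073, P(supplier B) ≈ 0.6867, P(supplier C) ≈ 0.2060
After 'pass': normaliser = 0.25·0.1073 + 0.6·0.6867 + 0.1·0.2060; P(supplier A) ≈ 0.0584, P(supplier B) ≈ 0.8968, P(supplier C) ≈ 0.0448
After 'pass': normaliser = 0.25·0.0584 + 0.6·0.8968 + 0.1·0.0448; P(supplier A) ≈ 0.0262, P(supplier B) ≈ 0.9658, P(supplier C) ≈ 0.0080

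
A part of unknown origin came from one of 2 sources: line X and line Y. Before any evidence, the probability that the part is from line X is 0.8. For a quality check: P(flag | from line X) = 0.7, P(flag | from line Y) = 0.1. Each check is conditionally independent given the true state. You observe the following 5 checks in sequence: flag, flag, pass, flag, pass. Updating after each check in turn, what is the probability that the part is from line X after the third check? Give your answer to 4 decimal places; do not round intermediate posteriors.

0.9849

After 'flag': P(line X) = 0.7·0.8000 / (0.7·0.8000 + 0.1·0.2000) ≈ 0.9655
After 'flag': P(line X) = 0.7·0.9655 / (0.7·0.9655 + 0.1·0.0345) ≈ 0.9949
After 'pass': P(line X) = 0.3·0.9949 / (0.3·0.9949 + 0.9·0.0051) ≈ 0.9849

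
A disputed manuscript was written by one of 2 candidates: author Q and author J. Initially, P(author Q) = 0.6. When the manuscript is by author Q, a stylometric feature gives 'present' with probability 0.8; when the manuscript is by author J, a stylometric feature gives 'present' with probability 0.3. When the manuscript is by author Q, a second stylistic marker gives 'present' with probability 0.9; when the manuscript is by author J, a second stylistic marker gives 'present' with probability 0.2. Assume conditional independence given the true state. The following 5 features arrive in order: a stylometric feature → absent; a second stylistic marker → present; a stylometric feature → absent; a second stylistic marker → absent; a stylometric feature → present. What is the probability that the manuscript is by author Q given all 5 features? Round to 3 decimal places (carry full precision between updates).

Each posterior becomes the prior for the next update.
After a stylometric feature='absent': P(author Q) = 0.2·0.6000 / (0.2·0.6000 + 0.7·0.4000) ≈ 0.3000
After a second stylistic marker='present': P(author Q) = 0.9·0.3000 / (0.9·0.3000 + 0.2·0.7000) ≈ 0.6585
After a stylometric feature='absent': P(author Q) = 0.2·0.6585 / (0.2·0.6585 + 0.7·0.3415) ≈ 0.3553
After a second stylistic marker='absent': P(author Q) = 0.1·0.3553 / (0.1·0.3553 + 0.8·0.6447) ≈ 0.0644
After a stylometric feature='present': P(author Q) = 0.8·0.0644 / (0.8·0.0644 + 0.3·0.9356) ≈ 0.1552

0.155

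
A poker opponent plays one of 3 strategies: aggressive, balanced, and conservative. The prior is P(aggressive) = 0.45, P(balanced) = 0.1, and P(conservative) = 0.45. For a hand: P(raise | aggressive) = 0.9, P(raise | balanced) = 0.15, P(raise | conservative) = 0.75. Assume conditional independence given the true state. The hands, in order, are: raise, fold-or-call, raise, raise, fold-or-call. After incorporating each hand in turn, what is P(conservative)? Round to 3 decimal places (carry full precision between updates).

After 'raise': normaliser = 0.9·0.4500 + 0.15·0.1000 + 0.75·0.4500; P(aggressive) ≈ 0.5347, P(balanced) ≈ 0.0198, P(conservative) ≈ 0.4455
After 'fold-or-call': normaliser = 0.1·0.5347 + 0.85·0.0198 + 0.25·0.4455; P(aggressive) ≈ 0.2943, P(balanced) ≈ 0.0926, P(conservative) ≈ 0.6131
After 'raise': normaliser = 0.9·0.2943 + 0.15·0.0926 + 0.75·0.6131; P(aggressive) ≈ 0.3586, P(balanced) ≈ 0.0188, P(conservative) ≈ 0.6226
After 'raise': normaliser = 0.9·0.3586 + 0.15·0.0188 + 0.75·0.6226; P(aggressive) ≈ 0.4072, P(balanced) ≈ 0.0036, P(conservative) ≈ 0.5892
After 'fold-or-call': normaliser = 0.1·0.4072 + 0.85·0.0036 + 0.25·0.5892; P(aggressive) ≈ 0.2132, P(balanced) ≈ 0.0158, P(conservative) ≈ 0.7710

0.771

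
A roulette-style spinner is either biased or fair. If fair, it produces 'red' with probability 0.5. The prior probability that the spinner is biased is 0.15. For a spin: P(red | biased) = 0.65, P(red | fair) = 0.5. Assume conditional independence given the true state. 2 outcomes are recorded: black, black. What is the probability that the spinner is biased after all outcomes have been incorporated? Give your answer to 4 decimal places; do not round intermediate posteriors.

After 'black': P(biased) = 0.35·0.1500 / (0.35·0.1500 + 0.5·0.8500) ≈ 0.1099
After 'black': P(biased) = 0.35·0.1099 / (0.35·0.1099 + 0.5·0.8901) ≈ 0.0796

0.0796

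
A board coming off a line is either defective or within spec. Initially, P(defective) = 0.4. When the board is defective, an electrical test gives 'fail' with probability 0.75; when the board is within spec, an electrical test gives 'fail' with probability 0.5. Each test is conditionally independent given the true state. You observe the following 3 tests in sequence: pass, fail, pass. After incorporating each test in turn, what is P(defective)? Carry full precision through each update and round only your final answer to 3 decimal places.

0.200

After 'pass': P(defective) = 0.25·0.4000 / (0.25·0.4000 + 0.5·0.6000) ≈ 0.2500
After 'fail': P(defective) = 0.75·0.2500 / (0.75·0.2500 + 0.5·0.7500) ≈ 0.3333
After 'pass': P(defective) = 0.25·0.3333 / (0.25·0.3333 + 0.5·0.6667) ≈ 0.2000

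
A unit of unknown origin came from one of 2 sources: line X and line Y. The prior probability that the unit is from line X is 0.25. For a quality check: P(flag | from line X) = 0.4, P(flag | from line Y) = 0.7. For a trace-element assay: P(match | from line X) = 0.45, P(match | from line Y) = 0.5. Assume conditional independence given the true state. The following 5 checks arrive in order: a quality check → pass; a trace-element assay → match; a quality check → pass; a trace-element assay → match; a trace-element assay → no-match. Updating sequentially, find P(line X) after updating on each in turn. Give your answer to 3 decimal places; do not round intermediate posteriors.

After a quality check='pass': P(line X) = 0.6·0.2500 / (0.6·0.2500 + 0.3·0.7500) ≈ 0.4000
After a trace-element assay='match': P(line X) = 0.45·0.4000 / (0.45·0.4000 + 0.5·0.6000) ≈ 0.3750
After a quality check='pass': P(line X) = 0.6·0.3750 / (0.6·0.3750 + 0.3·0.6250) ≈ 0.5455
After a trace-element assay='match': P(line X) = 0.45·0.5455 / (0.45·0.5455 + 0.5·0.4545) ≈ 0.5192
After a trace-element assay='no-match': P(line X) = 0.55·0.5192 / (0.55·0.5192 + 0.5·0.4808) ≈ 0.5430

0.543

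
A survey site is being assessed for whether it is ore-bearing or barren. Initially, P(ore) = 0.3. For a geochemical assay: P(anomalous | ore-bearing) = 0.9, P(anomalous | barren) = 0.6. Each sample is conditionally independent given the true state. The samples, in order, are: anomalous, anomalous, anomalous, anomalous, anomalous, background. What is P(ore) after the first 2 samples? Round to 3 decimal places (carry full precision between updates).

0.491

Apply Bayes' rule sequentially, carrying P(ore) forward.
After 'anomalous': P(ore) = 0.9·0.3000 / (0.9·0.3000 + 0.6·0.7000) ≈ 0.3913
After 'anomalous': P(ore) = 0.9·0.3913 / (0.9·0.3913 + 0.6·0.6087) ≈ 0.4909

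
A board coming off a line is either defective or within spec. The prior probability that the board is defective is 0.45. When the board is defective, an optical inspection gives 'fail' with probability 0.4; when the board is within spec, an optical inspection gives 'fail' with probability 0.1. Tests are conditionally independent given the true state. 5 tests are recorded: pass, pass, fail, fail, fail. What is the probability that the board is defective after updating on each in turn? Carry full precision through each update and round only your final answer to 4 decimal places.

0.9588

After 'pass': P(defective) = 0.6·0.4500 / (0.6·0.4500 + 0.9·0.5500) ≈ 0.3529
After 'pass': P(defective) = 0.6·0.3529 / (0.6·0.3529 + 0.9·0.6471) ≈ 0.2667
After 'fail': P(defective) = 0.4·0.2667 / (0.4·0.2667 + 0.1·0.7333) ≈ 0.5926
After 'fail': P(defective) = 0.4·0.5926 / (0.4·0.5926 + 0.1·0.4074) ≈ 0.8533
After 'fail': P(defective) = 0.4·0.8533 / (0.4·0.8533 + 0.1·0.1467) ≈ 0.9588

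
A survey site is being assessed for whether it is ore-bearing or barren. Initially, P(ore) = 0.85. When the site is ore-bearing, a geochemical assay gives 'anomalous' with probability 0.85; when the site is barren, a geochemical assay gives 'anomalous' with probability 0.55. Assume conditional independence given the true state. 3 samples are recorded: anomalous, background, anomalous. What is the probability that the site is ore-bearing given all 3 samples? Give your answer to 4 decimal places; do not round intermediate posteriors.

After 'anomalous': P(ore) = 0.85·0.8500 / (0.85·0.8500 + 0.55·0.1500) ≈ 0.8975
After 'background': P(ore) = 0.15·0.8975 / (0.15·0.8975 + 0.45·0.1025) ≈ 0.7448
After 'anomalous': P(ore) = 0.85·0.7448 / (0.85·0.7448 + 0.55·0.2552) ≈ 0.8186

0.8186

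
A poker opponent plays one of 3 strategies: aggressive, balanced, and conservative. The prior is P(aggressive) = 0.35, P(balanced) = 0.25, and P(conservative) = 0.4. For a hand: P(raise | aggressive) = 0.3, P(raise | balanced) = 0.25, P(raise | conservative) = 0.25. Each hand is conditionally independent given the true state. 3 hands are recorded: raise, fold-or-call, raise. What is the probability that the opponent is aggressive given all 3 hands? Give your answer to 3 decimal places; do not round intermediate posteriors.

Each posterior becomes the prior for the next update.
After 'raise': normaliser = 0.3·0.3500 + 0.25·0.2500 + 0.25·0.4000; P(aggressive) ≈ 0.3925, P(balanced) ≈ 0.2336, P(conservative) ≈ 0.3738
After 'fold-or-call': normaliser = 0.7·0.3925 + 0.75·0.2336 + 0.75·0.3738; P(aggressive) ≈ 0.3762, P(balanced) ≈ 0.2399, P(conservative) ≈ 0.3839
After 'raise': normaliser = 0.3·0.3762 + 0.25·0.2399 + 0.25·0.3839; P(aggressive) ≈ 0.4199, P(balanced) ≈ 0.2231, P(conservative) ≈ 0.3570

0.420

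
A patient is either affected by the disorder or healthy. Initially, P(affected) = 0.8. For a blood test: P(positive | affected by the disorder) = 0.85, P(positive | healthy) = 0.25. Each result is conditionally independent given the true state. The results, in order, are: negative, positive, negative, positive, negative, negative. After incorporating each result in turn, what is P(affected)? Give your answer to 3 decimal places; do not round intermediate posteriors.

After 'negative': P(affected) = 0.15·0.8000 / (0.15·0.8000 + 0.75·0.2000) ≈ 0.4444
After 'positive': P(affected) = 0.85·0.4444 / (0.85·0.4444 + 0.25·0.5556) ≈ 0.7312
After 'negative': P(affected) = 0.15·0.7312 / (0.15·0.7312 + 0.75·0.2688) ≈ 0.3523
After 'positive': P(affected) = 0.85·0.3523 / (0.85·0.3523 + 0.25·0.6477) ≈ 0.6491
After 'negative': P(affected) = 0.15·0.6491 / (0.15·0.6491 + 0.75·0.3509) ≈ 0.2700
After 'negative': P(affected) = 0.15·0.2700 / (0.15·0.2700 + 0.75·0.7300) ≈ 0.0689

0.069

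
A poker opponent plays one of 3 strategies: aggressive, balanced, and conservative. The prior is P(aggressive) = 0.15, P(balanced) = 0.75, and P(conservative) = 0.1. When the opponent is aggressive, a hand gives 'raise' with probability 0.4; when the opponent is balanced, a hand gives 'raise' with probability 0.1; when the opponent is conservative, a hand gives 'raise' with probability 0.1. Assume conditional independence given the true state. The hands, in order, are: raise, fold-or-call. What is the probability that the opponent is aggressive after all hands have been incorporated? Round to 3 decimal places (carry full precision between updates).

0.320

Each posterior becomes the prior for the next update.
After 'raise': normaliser = 0.4·0.1500 + 0.1·0.7500 + 0.1·0.1000; P(aggressive) ≈ 0.4138, P(balanced) ≈ 0.5172, P(conservative) ≈ 0.0690
After 'fold-or-call': normaliser = 0.6·0.4138 + 0.9·0.5172 + 0.9·0.0690; P(aggressive) ≈ 0.3200, P(balanced) ≈ 0.6000, P(conservative) ≈ 0.0800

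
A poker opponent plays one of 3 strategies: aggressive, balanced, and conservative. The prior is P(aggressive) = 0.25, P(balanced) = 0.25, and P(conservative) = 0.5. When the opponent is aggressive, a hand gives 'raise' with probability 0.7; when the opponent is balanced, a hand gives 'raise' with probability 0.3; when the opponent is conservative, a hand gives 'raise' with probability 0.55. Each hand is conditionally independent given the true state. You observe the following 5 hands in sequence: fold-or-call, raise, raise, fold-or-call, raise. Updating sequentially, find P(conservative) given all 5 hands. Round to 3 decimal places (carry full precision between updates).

After 'fold-or-call': normaliser = 0.3·0.2500 + 0.7·0.2500 + 0.45·0.5000; P(aggressive) ≈ 0.1579, P(balanced) ≈ 0.3684, P(conservative) ≈ 0.4737
After 'raise': normaliser = 0.7·0.1579 + 0.3·0.3684 + 0.55·0.4737; P(aggressive) ≈ 0.2295, P(balanced) ≈ 0.2295, P(conservative) ≈ 0.5410
After 'raise': normaliser = 0.7·0.2295 + 0.3·0.2295 + 0.55·0.5410; P(aggressive) ≈ 0.3048, P(balanced) ≈ 0.1306, P(conservative) ≈ 0.5645
After 'fold-or-call': normaliser = 0.3·0.3048 + 0.7·0.1306 + 0.45·0.5645; P(aggressive) ≈ 0.2093, P(balanced) ≈ 0.2093, P(conservative) ≈ 0.5814
After 'raise': normaliser = 0.7·0.2093 + 0.3·0.2093 + 0.55·0.5814; P(aggressive) ≈ 0.2769, P(balanced) ≈ 0.1187, P(conservative) ≈ 0.6044

0.604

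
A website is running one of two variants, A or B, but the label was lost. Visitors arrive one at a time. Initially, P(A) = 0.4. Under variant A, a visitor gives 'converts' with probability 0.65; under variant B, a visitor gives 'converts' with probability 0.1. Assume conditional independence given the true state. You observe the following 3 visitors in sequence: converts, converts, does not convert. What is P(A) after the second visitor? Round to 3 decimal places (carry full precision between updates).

0.966

After 'converts': P(A) = 0.65·0.4000 / (0.65·0.4000 + 0.1·0.6000) ≈ 0.8125
After 'converts': P(A) = 0.65·0.8125 / (0.65·0.8125 + 0.1·0.1875) ≈ 0.9657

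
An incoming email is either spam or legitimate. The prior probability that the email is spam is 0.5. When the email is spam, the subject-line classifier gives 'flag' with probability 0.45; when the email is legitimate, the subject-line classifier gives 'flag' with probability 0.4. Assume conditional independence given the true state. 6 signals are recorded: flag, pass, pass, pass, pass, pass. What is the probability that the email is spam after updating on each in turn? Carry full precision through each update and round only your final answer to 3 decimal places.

0.421

After 'flag': P(spam) = 0.45·0.5000 / (0.45·0.5000 + 0.4·0.5000) ≈ 0.5294
After 'pass': P(spam) = 0.55·0.5294 / (0.55·0.5294 + 0.6·0.4706) ≈ 0.5077
After 'pass': P(spam) = 0.55·0.5077 / (0.55·0.5077 + 0.6·0.4923) ≈ 0.4859
After 'pass': P(spam) = 0.55·0.4859 / (0.55·0.4859 + 0.6·0.5141) ≈ 0.4642
After 'pass': P(spam) = 0.55·0.4642 / (0.55·0.4642 + 0.6·0.5358) ≈ 0.4427
After 'pass': P(spam) = 0.55·0.4427 / (0.55·0.4427 + 0.6·0.5573) ≈ 0.4213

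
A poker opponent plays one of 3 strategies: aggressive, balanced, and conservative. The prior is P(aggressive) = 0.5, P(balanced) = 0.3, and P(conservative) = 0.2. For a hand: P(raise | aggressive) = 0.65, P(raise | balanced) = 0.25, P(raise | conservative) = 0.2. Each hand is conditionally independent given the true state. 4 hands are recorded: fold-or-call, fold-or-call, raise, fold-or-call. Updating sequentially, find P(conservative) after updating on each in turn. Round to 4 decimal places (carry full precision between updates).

0.3100

After 'fold-or-call': normaliser = 0.35·0.5000 + 0.75·0.3000 + 0.8·0.2000; P(aggressive) ≈ 0.3125, P(balanced) ≈ 0.4018, P(conservative) ≈ 0.2857
After 'fold-or-call': normaliser = 0.35·0.3125 + 0.75·0.4018 + 0.8·0.2857; P(aggressive) ≈ 0.1711, P(balanced) ≈ 0.4714, P(conservative) ≈ 0.3575
After 'raise': normaliser = 0.65·0.1711 + 0.25·0.4714 + 0.2·0.3575; P(aggressive) ≈ 0.3700, P(balanced) ≈ 0.3921, P(conservative) ≈ 0.2379
After 'fold-or-call': normaliser = 0.35·0.3700 + 0.75·0.3921 + 0.8·0.2379; P(aggressive) ≈ 0.2110, P(balanced) ≈ 0.4790, P(conservative) ≈ 0.3100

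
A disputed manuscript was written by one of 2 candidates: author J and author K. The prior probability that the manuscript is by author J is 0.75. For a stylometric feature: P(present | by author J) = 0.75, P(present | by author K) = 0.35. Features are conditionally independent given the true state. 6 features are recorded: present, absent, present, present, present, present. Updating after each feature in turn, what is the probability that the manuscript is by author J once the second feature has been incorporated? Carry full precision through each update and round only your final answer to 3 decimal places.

0.712

After 'present': P(author J) = 0.75·0.7500 / (0.75·0.7500 + 0.35·0.2500) ≈ 0.8654
After 'absent': P(author J) = 0.25·0.8654 / (0.25·0.8654 + 0.65·0.1346) ≈ 0.7120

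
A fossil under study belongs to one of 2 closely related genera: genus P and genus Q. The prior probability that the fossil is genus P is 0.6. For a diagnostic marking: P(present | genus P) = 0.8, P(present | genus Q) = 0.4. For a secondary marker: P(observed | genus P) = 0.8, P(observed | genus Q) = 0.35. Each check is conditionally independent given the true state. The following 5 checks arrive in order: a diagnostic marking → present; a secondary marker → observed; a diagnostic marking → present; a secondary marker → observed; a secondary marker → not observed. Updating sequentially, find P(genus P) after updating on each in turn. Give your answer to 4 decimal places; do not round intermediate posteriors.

0.9061

Apply Bayes' rule sequentially, carrying P(genus P) forward.
After a diagnostic marking='present': P(genus P) = 0.8·0.6000 / (0.8·0.6000 + 0.4·0.4000) ≈ 0.7500
After a secondary marker='observed': P(genus P) = 0.8·0.7500 / (0.8·0.7500 + 0.35·0.2500) ≈ 0.8727
After a diagnostic marking='present': P(genus P) = 0.8·0.8727 / (0.8·0.8727 + 0.4·0.1273) ≈ 0.9320
After a secondary marker='observed': P(genus P) = 0.8·0.9320 / (0.8·0.9320 + 0.35·0.0680) ≈ 0.9691
After a secondary marker='not observed': P(genus P) = 0.2·0.9691 / (0.2·0.9691 + 0.65·0.0309) ≈ 0.9061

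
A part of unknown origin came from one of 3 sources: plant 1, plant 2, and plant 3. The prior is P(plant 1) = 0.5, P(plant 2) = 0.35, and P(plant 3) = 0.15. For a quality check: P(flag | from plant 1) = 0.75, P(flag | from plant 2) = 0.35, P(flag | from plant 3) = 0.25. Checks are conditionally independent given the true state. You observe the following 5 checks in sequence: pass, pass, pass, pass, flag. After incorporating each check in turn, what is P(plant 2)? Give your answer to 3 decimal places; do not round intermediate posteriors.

Each posterior becomes the prior for the next update.
After 'pass': normaliser = 0.25·0.5000 + 0.65·0.3500 + 0.75·0.1500; P(plant 1) ≈ 0.2688, P(plant 2) ≈ 0.4892, P(plant 3) ≈ 0.2419
After 'pass': normaliser = 0.25·0.2688 + 0.65·0.4892 + 0.75·0.2419; P(plant 1) ≈ 0.1186, P(plant 2) ≈ 0.5612, P(plant 3) ≈ 0.3202
After 'pass': normaliser = 0.25·0.1186 + 0.65·0.5612 + 0.75·0.3202; P(plant 1) ≈ 0.0467, P(plant 2) ≈ 0.5748, P(plant 3) ≈ 0.3784
After 'pass': normaliser = 0.25·0.0467 + 0.65·0.5748 + 0.75·0.3784; P(plant 1) ≈ 0.0175, P(plant 2) ≈ 0.5584, P(plant 3) ≈ 0.4242
After 'flag': normaliser = 0.75·0.0175 + 0.35·0.5584 + 0.25·0.4242; P(plant 1) ≈ 0.0416, P(plant 2) ≈ 0.6213, P(plant 3) ≈ 0.3371

0.621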